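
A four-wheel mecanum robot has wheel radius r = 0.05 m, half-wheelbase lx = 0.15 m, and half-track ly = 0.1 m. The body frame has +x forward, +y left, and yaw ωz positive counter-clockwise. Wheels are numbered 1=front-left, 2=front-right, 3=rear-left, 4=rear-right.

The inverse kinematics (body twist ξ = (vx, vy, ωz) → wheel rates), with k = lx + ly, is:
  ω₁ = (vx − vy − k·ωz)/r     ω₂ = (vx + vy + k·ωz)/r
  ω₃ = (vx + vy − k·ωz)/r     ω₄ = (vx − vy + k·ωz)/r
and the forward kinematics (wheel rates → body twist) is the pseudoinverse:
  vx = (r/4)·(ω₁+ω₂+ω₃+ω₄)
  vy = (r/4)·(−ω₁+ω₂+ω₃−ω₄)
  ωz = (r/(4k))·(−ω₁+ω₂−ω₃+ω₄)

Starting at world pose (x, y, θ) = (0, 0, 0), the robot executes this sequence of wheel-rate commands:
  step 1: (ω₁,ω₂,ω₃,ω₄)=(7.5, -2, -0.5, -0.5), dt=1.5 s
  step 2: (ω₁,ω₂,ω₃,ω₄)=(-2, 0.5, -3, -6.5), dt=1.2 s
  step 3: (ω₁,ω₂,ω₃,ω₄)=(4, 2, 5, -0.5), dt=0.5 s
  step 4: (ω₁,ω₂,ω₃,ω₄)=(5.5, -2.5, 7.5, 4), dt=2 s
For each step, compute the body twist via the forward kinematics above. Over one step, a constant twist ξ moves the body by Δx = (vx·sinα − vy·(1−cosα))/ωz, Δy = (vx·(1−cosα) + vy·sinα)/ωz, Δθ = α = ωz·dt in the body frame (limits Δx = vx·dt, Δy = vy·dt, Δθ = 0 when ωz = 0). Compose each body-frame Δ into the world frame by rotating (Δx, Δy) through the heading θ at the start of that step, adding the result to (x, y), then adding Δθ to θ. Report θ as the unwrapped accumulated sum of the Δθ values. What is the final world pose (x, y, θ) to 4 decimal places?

(-0.0791, -0.3966, -2.1100)

step 1: ξ=(vx,vy,ωz)=(0.0562, -0.1187, -0.4750), dt=1.5 → body Δ=(0.0166, -0.1922, -0.7125) → world pose (0.0166, -0.1922, -0.7125)
step 2: ξ=(vx,vy,ωz)=(-0.1375, 0.0750, -0.0500), dt=1.2 → body Δ=(-0.1622, 0.0949, -0.0600) → world pose (-0.0441, -0.0144, -0.7725)
step 3: ξ=(vx,vy,ωz)=(0.1313, 0.0437, -0.3750), dt=0.5 → body Δ=(0.0673, 0.0156, -0.1875) → world pose (0.0150, -0.0502, -0.9600)
step 4: ξ=(vx,vy,ωz)=(0.1813, -0.0563, -0.5750), dt=2.0 → body Δ=(0.2299, -0.2757, -1.1500) → world pose (-0.0791, -0.3966, -2.1100)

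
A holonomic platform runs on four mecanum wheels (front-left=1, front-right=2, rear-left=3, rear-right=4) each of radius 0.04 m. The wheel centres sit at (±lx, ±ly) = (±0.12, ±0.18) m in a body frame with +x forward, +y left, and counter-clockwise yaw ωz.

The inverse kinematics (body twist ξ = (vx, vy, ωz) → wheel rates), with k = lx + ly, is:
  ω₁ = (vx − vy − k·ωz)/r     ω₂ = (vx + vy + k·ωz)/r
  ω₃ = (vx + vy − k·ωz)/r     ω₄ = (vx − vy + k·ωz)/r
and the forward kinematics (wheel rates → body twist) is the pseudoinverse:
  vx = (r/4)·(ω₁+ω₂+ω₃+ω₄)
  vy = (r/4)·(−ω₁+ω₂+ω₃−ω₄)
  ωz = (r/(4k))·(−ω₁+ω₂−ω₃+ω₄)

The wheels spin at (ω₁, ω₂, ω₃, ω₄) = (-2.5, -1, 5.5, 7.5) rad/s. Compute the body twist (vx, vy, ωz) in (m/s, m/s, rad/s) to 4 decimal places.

(0.0950, -0.0050, 0.1167)

k = lx + ly = 0.12 + 0.18 = 0.3000
ω₁+ω₂+ω₃+ω₄ = 9.5000  →  vx = (0.04/4)·9.5000 = 0.0950
−ω₁+ω₂+ω₃−ω₄ = -0.5000  →  vy = (0.04/4)·-0.5000 = -0.0050
−ω₁+ω₂−ω₃+ω₄ = 3.5000  →  ωz = (0.04/1.2000)·3.5000 = 0.1167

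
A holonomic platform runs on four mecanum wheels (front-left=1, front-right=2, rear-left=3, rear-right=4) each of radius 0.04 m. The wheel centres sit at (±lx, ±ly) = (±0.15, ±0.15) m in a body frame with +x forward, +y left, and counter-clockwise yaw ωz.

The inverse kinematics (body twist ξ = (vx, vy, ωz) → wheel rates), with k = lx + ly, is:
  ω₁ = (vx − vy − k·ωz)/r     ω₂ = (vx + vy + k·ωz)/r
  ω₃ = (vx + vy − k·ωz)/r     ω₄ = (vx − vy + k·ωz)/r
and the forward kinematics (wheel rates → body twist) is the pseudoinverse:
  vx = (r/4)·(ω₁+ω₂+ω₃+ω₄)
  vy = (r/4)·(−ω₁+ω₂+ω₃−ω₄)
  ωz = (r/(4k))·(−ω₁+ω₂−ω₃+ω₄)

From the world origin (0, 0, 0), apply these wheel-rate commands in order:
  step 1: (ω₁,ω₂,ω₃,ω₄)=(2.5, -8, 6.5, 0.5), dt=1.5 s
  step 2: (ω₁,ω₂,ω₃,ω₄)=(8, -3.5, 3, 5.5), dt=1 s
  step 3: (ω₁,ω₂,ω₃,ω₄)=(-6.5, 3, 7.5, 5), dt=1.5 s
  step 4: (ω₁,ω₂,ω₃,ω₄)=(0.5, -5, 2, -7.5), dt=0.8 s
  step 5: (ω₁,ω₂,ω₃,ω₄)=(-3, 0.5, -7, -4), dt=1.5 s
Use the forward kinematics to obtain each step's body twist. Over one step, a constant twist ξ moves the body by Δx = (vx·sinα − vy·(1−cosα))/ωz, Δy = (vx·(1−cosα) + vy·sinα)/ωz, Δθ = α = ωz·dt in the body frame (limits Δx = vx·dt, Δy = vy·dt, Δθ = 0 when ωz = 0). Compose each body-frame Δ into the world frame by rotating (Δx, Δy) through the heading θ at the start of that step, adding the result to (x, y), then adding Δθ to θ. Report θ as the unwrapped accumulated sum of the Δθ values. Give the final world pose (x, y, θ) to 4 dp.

step 1: ξ=(vx,vy,ωz)=(0.0150, -0.0450, -0.5500), dt=1.5 → body Δ=(-0.0063, -0.0689, -0.8250) → world pose (-0.0063, -0.0689, -0.8250)
step 2: ξ=(vx,vy,ωz)=(0.1300, -0.1400, -0.3000), dt=1.0 → body Δ=(0.1072, -0.1573, -0.3000) → world pose (-0.0490, -0.2543, -1.1250)
step 3: ξ=(vx,vy,ωz)=(0.0900, 0.1200, 0.2333), dt=1.5 → body Δ=(0.1011, 0.1997, 0.3500) → world pose (0.1748, -0.2594, -0.7750)
step 4: ξ=(vx,vy,ωz)=(-0.1000, 0.0400, -0.5000), dt=0.8 → body Δ=(-0.0716, 0.0469, -0.4000) → world pose (0.1565, -0.1758, -1.1750)
step 5: ξ=(vx,vy,ωz)=(-0.1350, 0.0050, 0.2167), dt=1.5 → body Δ=(-0.2002, -0.0252, 0.3250) → world pose (0.0560, -0.0008, -0.8500)

(0.0560, -0.0008, -0.8500)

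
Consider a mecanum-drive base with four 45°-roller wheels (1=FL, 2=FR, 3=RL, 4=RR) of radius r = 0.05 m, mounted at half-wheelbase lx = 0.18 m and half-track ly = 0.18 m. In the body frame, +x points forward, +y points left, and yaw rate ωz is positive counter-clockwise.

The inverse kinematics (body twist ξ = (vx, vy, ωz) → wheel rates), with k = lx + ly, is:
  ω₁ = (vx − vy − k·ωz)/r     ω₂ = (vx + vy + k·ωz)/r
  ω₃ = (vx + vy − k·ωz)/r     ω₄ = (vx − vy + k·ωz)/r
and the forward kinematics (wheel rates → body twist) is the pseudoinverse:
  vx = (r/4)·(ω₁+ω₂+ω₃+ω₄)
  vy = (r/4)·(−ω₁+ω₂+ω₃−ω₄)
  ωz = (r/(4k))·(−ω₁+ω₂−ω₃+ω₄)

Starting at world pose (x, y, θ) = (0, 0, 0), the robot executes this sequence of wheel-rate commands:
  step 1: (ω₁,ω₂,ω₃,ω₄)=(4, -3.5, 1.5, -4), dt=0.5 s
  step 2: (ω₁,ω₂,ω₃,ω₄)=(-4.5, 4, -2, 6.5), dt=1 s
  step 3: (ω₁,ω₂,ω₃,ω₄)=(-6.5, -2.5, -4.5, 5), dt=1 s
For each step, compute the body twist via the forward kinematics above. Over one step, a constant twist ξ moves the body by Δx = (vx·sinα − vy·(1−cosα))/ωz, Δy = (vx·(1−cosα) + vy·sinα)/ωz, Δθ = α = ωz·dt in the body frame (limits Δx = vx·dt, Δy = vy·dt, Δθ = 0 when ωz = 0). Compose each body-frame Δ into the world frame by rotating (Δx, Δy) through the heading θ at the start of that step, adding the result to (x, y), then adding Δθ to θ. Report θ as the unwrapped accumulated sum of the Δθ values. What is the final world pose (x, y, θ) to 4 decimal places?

(-0.0132, -0.1232, 0.8333)

step 1: ξ=(vx,vy,ωz)=(-0.0250, -0.0250, -0.4514), dt=0.5 → body Δ=(-0.0138, -0.0110, -0.2257) → world pose (-0.0138, -0.0110, -0.2257)
step 2: ξ=(vx,vy,ωz)=(0.0500, 0.0000, 0.5903), dt=1.0 → body Δ=(0.0471, 0.0143, 0.5903) → world pose (0.0354, -0.0076, 0.3646)
step 3: ξ=(vx,vy,ωz)=(-0.1063, -0.0688, 0.4688), dt=1.0 → body Δ=(-0.0866, -0.0907, 0.4688) → world pose (-0.0132, -0.1232, 0.8333)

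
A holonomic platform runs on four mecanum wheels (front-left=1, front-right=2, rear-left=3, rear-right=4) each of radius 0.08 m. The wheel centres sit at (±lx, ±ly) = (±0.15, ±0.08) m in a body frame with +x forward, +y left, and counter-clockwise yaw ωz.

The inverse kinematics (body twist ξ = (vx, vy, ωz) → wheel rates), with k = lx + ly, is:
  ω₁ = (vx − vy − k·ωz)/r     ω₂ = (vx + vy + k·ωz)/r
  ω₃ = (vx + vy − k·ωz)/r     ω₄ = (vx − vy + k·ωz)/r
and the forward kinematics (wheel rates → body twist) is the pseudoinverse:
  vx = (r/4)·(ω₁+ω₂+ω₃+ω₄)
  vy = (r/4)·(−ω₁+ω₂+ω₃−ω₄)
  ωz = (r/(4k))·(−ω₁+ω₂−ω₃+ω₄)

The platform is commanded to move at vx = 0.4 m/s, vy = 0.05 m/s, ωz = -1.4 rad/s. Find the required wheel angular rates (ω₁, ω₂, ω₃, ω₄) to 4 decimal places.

(8.4000, 1.6000, 9.6500, 0.3500)

k = lx + ly = 0.15 + 0.08 = 0.2300;  k·ωz = 0.2300·-1.4 = -0.3220
ω₁ (FL) = (vx − vy − k·ωz)/r = 0.6720/0.08 = 8.4000
ω₂ (FR) = (vx + vy + k·ωz)/r = 0.1280/0.08 = 1.6000
ω₃ (RL) = (vx + vy − k·ωz)/r = 0.7720/0.08 = 9.6500
ω₄ (RR) = (vx − vy + k·ωz)/r = 0.0280/0.08 = 0.3500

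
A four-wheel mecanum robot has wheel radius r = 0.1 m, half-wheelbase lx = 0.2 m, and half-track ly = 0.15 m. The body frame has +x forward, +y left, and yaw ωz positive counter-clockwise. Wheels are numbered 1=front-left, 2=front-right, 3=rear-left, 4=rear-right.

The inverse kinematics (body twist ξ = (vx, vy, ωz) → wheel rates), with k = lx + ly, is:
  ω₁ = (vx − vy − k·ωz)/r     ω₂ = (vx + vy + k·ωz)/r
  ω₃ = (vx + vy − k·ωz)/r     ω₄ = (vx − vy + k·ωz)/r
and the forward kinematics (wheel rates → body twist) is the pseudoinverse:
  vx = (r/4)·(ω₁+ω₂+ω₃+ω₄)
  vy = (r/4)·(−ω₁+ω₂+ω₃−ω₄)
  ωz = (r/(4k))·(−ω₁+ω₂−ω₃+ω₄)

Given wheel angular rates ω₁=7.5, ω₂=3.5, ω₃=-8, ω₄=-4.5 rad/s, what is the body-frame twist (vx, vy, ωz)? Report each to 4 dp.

(-0.0375, -0.1875, -0.0357)

k = lx + ly = 0.2 + 0.15 = 0.3500
ω₁+ω₂+ω₃+ω₄ = -1.5000  →  vx = (0.1/4)·-1.5000 = -0.0375
−ω₁+ω₂+ω₃−ω₄ = -7.5000  →  vy = (0.1/4)·-7.5000 = -0.1875
−ω₁+ω₂−ω₃+ω₄ = -0.5000  →  ωz = (0.1/1.4000)·-0.5000 = -0.0357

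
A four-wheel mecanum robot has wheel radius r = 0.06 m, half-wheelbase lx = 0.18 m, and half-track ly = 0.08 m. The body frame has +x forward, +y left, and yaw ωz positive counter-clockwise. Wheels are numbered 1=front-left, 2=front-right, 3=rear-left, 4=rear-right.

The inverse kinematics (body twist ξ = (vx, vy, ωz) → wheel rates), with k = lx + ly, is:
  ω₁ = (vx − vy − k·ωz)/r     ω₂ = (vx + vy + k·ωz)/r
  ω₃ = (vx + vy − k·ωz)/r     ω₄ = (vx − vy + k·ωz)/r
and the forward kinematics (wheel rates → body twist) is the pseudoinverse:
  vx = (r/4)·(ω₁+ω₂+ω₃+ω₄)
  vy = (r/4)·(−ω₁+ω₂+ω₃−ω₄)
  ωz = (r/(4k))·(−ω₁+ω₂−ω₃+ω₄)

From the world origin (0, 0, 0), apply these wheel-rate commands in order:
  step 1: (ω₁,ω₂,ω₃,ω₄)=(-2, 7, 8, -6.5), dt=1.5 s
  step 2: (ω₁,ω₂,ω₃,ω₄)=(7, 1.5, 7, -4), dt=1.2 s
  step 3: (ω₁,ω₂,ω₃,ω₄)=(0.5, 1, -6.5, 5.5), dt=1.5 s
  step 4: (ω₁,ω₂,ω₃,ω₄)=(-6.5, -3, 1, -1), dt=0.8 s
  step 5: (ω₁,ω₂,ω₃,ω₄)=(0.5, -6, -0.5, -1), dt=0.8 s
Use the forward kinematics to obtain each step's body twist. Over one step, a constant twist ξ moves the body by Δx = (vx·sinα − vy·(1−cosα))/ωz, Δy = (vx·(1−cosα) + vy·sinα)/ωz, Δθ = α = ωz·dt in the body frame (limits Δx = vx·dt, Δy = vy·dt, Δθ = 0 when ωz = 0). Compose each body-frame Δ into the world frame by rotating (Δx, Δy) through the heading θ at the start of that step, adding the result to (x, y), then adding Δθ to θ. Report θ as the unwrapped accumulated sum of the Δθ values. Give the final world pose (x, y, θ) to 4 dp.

step 1: ξ=(vx,vy,ωz)=(0.0975, 0.3525, -0.3173), dt=1.5 → body Δ=(0.2643, 0.4749, -0.4760) → world pose (0.2643, 0.4749, -0.4760)
step 2: ξ=(vx,vy,ωz)=(0.1725, 0.0825, -0.9519), dt=1.2 → body Δ=(0.2155, -0.0271, -1.1423) → world pose (0.4434, 0.3520, -1.6183)
step 3: ξ=(vx,vy,ωz)=(0.0075, -0.1725, 0.7212), dt=1.5 → body Δ=(0.1360, -0.2056, 1.0817) → world pose (0.2315, 0.2260, -0.5365)
step 4: ξ=(vx,vy,ωz)=(-0.1425, 0.0825, 0.0865), dt=0.8 → body Δ=(-0.1162, 0.0620, 0.0692) → world pose (0.1633, 0.3386, -0.4673)
step 5: ξ=(vx,vy,ωz)=(-0.1050, -0.0900, -0.4038), dt=0.8 → body Δ=(-0.0941, -0.0573, -0.3231) → world pose (0.0535, 0.3299, -0.7904)

(0.0535, 0.3299, -0.7904)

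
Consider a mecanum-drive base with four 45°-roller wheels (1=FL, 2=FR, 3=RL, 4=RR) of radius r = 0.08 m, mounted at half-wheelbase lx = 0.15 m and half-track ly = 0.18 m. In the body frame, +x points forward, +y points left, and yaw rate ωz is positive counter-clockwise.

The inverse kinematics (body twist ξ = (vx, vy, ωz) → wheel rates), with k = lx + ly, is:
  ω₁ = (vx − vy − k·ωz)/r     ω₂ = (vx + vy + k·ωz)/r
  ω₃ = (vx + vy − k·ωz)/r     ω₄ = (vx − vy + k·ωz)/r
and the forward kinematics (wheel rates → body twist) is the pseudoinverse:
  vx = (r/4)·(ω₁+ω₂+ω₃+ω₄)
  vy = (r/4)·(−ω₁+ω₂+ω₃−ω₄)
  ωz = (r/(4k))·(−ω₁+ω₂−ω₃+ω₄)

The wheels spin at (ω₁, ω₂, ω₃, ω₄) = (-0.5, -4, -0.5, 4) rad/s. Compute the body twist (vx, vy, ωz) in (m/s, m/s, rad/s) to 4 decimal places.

k = lx + ly = 0.15 + 0.18 = 0.3300
ω₁+ω₂+ω₃+ω₄ = -1.0000  →  vx = (0.08/4)·-1.0000 = -0.0200
−ω₁+ω₂+ω₃−ω₄ = -8.0000  →  vy = (0.08/4)·-8.0000 = -0.1600
−ω₁+ω₂−ω₃+ω₄ = 1.0000  →  ωz = (0.08/1.3200)·1.0000 = 0.0606

(-0.0200, -0.1600, 0.0606)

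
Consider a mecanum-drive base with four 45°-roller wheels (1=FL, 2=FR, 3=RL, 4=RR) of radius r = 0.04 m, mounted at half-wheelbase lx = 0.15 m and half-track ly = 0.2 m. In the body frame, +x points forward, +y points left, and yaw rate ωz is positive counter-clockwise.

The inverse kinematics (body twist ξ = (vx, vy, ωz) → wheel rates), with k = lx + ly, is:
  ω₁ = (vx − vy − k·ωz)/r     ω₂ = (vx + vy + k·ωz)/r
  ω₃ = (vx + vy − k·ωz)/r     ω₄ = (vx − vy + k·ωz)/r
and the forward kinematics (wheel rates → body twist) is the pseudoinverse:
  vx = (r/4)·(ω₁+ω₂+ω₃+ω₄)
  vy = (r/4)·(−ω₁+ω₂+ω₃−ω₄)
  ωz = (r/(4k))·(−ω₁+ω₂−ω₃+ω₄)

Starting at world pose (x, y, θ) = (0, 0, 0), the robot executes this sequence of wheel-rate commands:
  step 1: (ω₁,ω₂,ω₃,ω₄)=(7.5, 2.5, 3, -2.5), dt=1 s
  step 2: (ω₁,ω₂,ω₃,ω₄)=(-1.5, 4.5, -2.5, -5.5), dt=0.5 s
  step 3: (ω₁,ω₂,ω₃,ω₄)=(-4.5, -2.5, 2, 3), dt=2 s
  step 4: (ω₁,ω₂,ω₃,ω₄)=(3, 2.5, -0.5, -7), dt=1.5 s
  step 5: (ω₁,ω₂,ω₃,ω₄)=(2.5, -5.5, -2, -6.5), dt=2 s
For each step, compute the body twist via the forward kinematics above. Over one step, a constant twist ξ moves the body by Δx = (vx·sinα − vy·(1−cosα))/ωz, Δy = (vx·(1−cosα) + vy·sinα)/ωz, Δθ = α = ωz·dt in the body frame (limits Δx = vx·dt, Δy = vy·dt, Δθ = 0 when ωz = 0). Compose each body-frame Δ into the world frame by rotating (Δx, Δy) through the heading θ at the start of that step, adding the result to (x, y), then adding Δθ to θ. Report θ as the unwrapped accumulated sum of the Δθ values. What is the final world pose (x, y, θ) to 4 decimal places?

(-0.1637, 0.2619, -1.1000)

step 1: ξ=(vx,vy,ωz)=(0.1050, 0.0050, -0.3000), dt=1.0 → body Δ=(0.1042, -0.0107, -0.3000) → world pose (0.1042, -0.0107, -0.3000)
step 2: ξ=(vx,vy,ωz)=(-0.0500, 0.0900, 0.0857), dt=0.5 → body Δ=(-0.0260, 0.0445, 0.0429) → world pose (0.0925, 0.0394, -0.2571)
step 3: ξ=(vx,vy,ωz)=(-0.0200, 0.0100, 0.0857), dt=2.0 → body Δ=(-0.0415, 0.0165, 0.1714) → world pose (0.0566, 0.0659, -0.0857)
step 4: ξ=(vx,vy,ωz)=(-0.0200, 0.0600, -0.2000), dt=1.5 → body Δ=(-0.0162, 0.0931, -0.3000) → world pose (0.0484, 0.1601, -0.3857)
step 5: ξ=(vx,vy,ωz)=(-0.1150, -0.0350, -0.3571), dt=2.0 → body Δ=(-0.2349, 0.0145, -0.7143) → world pose (-0.1637, 0.2619, -1.1000)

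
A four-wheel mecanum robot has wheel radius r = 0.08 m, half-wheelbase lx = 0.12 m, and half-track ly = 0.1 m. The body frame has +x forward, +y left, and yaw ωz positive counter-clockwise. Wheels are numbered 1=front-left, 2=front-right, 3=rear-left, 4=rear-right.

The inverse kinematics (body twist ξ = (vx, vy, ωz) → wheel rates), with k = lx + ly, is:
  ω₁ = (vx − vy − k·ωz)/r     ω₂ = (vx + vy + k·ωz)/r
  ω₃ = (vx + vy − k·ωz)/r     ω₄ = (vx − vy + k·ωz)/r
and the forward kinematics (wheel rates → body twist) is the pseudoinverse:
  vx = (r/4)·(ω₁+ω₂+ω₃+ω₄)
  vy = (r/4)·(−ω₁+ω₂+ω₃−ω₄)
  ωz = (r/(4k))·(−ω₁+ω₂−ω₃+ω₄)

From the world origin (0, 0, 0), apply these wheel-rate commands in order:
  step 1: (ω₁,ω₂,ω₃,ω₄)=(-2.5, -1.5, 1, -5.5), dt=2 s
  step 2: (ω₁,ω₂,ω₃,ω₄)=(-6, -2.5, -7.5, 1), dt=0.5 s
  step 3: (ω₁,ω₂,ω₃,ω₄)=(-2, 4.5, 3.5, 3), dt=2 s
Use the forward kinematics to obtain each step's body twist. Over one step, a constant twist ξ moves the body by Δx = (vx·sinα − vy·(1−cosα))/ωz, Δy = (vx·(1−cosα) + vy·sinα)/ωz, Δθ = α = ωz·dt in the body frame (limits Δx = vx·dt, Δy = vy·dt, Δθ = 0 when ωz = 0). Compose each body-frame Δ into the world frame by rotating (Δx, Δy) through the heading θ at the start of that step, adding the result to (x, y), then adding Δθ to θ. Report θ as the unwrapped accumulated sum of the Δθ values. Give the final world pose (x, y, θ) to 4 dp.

step 1: ξ=(vx,vy,ωz)=(-0.1700, 0.1500, -0.5000), dt=2.0 → body Δ=(-0.1482, 0.4087, -1.0000) → world pose (-0.1482, 0.4087, -1.0000)
step 2: ξ=(vx,vy,ωz)=(-0.3000, -0.1000, 1.0909), dt=0.5 → body Δ=(-0.1294, -0.0875, 0.5455) → world pose (-0.2917, 0.4703, -0.4545)
step 3: ξ=(vx,vy,ωz)=(0.1800, 0.1400, 0.5455), dt=2.0 → body Δ=(0.1546, 0.4053, 1.0909) → world pose (0.0251, 0.7667, 0.6364)

(0.0251, 0.7667, 0.6364)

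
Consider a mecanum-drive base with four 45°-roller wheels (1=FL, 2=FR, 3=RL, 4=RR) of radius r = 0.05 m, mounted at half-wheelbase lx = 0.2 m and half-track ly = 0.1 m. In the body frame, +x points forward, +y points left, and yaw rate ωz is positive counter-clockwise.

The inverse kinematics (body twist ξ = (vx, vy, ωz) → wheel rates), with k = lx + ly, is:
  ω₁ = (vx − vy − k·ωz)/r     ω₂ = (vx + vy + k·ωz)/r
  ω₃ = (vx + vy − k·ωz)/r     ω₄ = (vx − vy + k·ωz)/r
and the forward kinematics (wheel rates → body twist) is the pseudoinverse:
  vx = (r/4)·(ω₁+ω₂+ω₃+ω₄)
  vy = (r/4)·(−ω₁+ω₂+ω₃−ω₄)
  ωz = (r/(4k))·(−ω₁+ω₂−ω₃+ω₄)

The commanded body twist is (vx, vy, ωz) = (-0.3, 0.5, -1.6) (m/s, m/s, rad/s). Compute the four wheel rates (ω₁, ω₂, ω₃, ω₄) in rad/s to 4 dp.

k = lx + ly = 0.2 + 0.1 = 0.3000;  k·ωz = 0.3000·-1.6 = -0.4800
ω₁ (FL) = (vx − vy − k·ωz)/r = -0.3200/0.05 = -6.4000
ω₂ (FR) = (vx + vy + k·ωz)/r = -0.2800/0.05 = -5.6000
ω₃ (RL) = (vx + vy − k·ωz)/r = 0.6800/0.05 = 13.6000
ω₄ (RR) = (vx − vy + k·ωz)/r = -1.2800/0.05 = -25.6000

(-6.4000, -5.6000, 13.6000, -25.6000)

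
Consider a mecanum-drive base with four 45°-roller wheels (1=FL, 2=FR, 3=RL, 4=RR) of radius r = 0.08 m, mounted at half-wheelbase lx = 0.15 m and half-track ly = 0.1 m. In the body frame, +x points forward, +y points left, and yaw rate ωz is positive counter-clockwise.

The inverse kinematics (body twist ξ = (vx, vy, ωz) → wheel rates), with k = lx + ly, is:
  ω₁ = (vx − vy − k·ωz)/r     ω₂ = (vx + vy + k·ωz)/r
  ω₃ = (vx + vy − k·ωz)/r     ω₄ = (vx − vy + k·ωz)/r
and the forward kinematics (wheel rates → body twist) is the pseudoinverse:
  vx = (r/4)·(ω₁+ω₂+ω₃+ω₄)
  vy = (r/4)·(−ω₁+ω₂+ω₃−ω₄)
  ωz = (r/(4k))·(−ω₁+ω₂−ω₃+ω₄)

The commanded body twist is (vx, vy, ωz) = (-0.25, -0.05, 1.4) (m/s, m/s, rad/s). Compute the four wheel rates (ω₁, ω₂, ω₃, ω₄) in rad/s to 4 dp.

k = lx + ly = 0.15 + 0.1 = 0.2500;  k·ωz = 0.2500·1.4 = 0.3500
ω₁ (FL) = (vx − vy − k·ωz)/r = -0.5500/0.08 = -6.8750
ω₂ (FR) = (vx + vy + k·ωz)/r = 0.0500/0.08 = 0.6250
ω₃ (RL) = (vx + vy − k·ωz)/r = -0.6500/0.08 = -8.1250
ω₄ (RR) = (vx − vy + k·ωz)/r = 0.1500/0.08 = 1.8750

(-6.8750, 0.6250, -8.1250, 1.8750)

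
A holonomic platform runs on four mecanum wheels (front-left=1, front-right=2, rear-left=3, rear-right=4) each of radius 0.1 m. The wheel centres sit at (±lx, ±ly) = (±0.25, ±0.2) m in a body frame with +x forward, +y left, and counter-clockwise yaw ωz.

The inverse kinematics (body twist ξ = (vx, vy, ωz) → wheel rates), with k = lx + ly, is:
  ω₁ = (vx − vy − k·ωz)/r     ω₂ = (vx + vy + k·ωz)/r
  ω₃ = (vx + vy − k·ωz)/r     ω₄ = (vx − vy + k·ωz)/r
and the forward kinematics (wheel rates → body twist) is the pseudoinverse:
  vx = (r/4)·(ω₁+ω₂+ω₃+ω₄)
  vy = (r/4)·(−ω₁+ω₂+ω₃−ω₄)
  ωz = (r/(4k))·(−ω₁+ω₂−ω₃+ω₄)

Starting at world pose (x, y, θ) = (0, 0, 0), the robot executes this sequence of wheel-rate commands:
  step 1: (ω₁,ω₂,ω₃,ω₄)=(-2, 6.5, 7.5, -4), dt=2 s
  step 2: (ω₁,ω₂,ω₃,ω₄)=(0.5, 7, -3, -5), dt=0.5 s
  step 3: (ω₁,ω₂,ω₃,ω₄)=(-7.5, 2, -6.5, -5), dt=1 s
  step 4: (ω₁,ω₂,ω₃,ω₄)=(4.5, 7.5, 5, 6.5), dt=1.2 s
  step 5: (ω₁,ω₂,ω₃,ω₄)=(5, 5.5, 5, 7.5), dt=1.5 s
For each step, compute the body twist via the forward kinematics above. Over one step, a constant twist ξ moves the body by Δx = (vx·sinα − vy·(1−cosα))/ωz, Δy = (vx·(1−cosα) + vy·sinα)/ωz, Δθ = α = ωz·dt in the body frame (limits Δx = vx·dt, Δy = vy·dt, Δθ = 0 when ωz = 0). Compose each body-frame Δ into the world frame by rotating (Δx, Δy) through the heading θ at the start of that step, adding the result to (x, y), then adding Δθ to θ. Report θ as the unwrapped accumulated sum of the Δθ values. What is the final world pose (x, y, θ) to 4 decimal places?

(1.3559, 2.1647, 0.9528)

step 1: ξ=(vx,vy,ωz)=(0.2000, 0.5000, -0.1667), dt=2.0 → body Δ=(0.5578, 0.9155, -0.3333) → world pose (0.5578, 0.9155, -0.3333)
step 2: ξ=(vx,vy,ωz)=(-0.0125, 0.2125, 0.2500), dt=0.5 → body Δ=(-0.0129, 0.1056, 0.1250) → world pose (0.5802, 1.0195, -0.2083)
step 3: ξ=(vx,vy,ωz)=(-0.4250, 0.2000, 0.6111), dt=1.0 → body Δ=(-0.4583, 0.0619, 0.6111) → world pose (0.1446, 1.1749, 0.4028)
step 4: ξ=(vx,vy,ωz)=(0.5875, 0.0375, 0.2500), dt=1.2 → body Δ=(0.6878, 0.1493, 0.3000) → world pose (0.7188, 1.5818, 0.7028)
step 5: ξ=(vx,vy,ωz)=(0.5750, -0.0500, 0.1667), dt=1.5 → body Δ=(0.8629, 0.0330, 0.2500) → world pose (1.3559, 2.1647, 0.9528)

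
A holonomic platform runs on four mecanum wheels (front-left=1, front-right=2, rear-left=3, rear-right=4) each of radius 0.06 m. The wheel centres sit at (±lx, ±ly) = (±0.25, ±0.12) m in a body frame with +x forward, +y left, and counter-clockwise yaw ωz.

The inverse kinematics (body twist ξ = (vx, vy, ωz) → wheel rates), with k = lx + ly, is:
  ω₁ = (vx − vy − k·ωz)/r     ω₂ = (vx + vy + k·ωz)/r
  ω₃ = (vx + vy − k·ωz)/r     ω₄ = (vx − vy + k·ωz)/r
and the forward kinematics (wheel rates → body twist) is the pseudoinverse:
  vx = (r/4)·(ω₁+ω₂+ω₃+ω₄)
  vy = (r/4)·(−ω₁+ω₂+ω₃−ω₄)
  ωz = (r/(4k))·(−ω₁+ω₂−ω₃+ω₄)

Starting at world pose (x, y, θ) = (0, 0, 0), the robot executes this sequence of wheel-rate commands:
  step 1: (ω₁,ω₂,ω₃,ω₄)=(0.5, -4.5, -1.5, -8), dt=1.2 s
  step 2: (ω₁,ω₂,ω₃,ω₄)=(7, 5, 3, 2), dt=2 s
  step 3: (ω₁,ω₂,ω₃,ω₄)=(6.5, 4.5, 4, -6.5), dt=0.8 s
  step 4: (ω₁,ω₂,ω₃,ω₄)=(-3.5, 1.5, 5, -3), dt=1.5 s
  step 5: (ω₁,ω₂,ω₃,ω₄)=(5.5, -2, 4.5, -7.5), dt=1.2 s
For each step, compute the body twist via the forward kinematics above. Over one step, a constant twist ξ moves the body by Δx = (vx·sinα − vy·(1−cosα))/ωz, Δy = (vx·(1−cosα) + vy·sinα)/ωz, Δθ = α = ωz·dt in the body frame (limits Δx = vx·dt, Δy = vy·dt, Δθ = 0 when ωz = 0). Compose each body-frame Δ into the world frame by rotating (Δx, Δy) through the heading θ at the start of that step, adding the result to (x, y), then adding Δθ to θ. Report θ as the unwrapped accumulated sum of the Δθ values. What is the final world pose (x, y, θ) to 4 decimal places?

(0.6466, -0.2356, -2.3392)

step 1: ξ=(vx,vy,ωz)=(-0.2025, 0.0225, -0.4662), dt=1.2 → body Δ=(-0.2232, 0.0918, -0.5595) → world pose (-0.2232, 0.0918, -0.5595)
step 2: ξ=(vx,vy,ωz)=(0.2550, -0.0150, -0.1216), dt=2.0 → body Δ=(0.5014, -0.0914, -0.2432) → world pose (0.1532, -0.2517, -0.8027)
step 3: ξ=(vx,vy,ωz)=(0.1275, 0.1275, -0.5068), dt=0.8 → body Δ=(0.1196, 0.0788, -0.4054) → world pose (0.2930, -0.2830, -1.2081)
step 4: ξ=(vx,vy,ωz)=(0.0000, 0.1950, -0.1216), dt=1.5 → body Δ=(0.0266, 0.2909, -0.1824) → world pose (0.5744, -0.2047, -1.3905)
step 5: ξ=(vx,vy,ωz)=(0.0075, 0.0675, -0.7905), dt=1.2 → body Δ=(0.0433, 0.0654, -0.9486) → world pose (0.6466, -0.2356, -2.3392)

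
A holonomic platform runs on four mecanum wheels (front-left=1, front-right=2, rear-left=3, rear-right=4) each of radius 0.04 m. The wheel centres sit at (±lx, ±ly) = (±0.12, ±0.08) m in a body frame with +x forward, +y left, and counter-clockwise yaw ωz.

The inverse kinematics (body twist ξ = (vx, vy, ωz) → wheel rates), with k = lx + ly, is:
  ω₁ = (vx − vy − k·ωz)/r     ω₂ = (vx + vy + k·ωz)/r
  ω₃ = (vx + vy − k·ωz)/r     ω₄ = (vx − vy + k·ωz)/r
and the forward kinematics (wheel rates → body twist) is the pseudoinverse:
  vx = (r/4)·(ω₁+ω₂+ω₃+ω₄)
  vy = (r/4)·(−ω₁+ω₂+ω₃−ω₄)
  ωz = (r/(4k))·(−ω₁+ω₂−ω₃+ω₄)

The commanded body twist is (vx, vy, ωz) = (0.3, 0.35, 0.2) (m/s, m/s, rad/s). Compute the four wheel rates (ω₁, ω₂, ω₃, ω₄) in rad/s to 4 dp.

k = lx + ly = 0.12 + 0.08 = 0.2000;  k·ωz = 0.2000·0.2 = 0.0400
ω₁ (FL) = (vx − vy − k·ωz)/r = -0.0900/0.04 = -2.2500
ω₂ (FR) = (vx + vy + k·ωz)/r = 0.6900/0.04 = 17.2500
ω₃ (RL) = (vx + vy − k·ωz)/r = 0.6100/0.04 = 15.2500
ω₄ (RR) = (vx − vy + k·ωz)/r = -0.0100/0.04 = -0.2500

(-2.2500, 17.2500, 15.2500, -0.2500)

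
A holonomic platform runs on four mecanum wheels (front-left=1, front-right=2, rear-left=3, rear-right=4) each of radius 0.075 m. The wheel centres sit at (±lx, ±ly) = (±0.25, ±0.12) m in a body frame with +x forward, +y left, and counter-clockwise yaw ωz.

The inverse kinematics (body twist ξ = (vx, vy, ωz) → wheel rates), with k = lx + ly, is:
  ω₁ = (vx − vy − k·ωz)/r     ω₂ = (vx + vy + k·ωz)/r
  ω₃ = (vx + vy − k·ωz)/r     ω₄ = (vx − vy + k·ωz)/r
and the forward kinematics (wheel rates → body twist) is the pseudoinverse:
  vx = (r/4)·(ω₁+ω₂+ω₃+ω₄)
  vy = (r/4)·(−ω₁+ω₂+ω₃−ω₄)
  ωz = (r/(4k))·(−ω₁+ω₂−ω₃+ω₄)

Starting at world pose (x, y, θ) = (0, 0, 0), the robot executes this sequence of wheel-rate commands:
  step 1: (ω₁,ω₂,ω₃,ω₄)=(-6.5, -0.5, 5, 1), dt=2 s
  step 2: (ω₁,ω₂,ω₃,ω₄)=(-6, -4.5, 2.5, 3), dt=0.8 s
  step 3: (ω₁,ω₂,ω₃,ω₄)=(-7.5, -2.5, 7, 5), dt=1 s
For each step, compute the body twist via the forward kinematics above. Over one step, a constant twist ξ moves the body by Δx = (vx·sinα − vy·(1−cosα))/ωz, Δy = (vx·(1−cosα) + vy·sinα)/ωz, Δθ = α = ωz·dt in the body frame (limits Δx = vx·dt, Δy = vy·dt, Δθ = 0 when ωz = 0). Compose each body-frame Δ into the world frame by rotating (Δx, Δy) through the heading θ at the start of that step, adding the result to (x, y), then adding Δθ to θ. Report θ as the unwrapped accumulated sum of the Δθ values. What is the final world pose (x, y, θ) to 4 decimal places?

(-0.1626, 0.5011, 0.4358)

step 1: ξ=(vx,vy,ωz)=(-0.0187, 0.1875, 0.1014), dt=2.0 → body Δ=(-0.0751, 0.3686, 0.2027) → world pose (-0.0751, 0.3686, 0.2027)
step 2: ξ=(vx,vy,ωz)=(-0.0937, 0.0188, 0.1014), dt=0.8 → body Δ=(-0.0755, 0.0119, 0.0811) → world pose (-0.1515, 0.3651, 0.2838)
step 3: ξ=(vx,vy,ωz)=(0.0375, 0.1313, 0.1520), dt=1.0 → body Δ=(0.0274, 0.1336, 0.1520) → world pose (-0.1626, 0.5011, 0.4358)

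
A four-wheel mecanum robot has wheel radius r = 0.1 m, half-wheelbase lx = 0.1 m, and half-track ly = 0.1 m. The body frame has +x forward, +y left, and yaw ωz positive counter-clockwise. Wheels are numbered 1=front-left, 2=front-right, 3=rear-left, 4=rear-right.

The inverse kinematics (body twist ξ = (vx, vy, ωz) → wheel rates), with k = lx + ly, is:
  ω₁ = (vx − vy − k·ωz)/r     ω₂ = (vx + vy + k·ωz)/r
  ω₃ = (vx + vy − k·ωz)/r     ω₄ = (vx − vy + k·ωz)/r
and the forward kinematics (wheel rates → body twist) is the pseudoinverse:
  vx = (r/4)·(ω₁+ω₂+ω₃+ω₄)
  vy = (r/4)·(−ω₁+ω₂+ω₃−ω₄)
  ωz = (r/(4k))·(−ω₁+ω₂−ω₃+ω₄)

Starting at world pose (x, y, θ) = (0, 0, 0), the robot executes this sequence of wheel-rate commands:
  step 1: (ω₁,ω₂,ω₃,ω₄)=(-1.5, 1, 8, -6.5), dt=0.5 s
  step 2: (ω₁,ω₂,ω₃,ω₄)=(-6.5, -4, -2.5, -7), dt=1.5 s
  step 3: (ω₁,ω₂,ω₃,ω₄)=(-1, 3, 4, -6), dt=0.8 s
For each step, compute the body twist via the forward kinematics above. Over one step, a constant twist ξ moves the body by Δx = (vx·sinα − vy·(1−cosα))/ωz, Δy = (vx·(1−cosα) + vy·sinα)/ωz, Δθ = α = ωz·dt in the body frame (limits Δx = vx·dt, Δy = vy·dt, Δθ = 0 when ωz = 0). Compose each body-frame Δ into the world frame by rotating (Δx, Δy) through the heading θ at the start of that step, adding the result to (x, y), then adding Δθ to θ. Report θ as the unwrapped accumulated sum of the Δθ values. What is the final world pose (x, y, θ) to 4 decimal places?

(0.1294, 0.9842, -1.7250)

step 1: ξ=(vx,vy,ωz)=(0.0250, 0.4250, -1.5000), dt=0.5 → body Δ=(0.0874, 0.1887, -0.7500) → world pose (0.0874, 0.1887, -0.7500)
step 2: ξ=(vx,vy,ωz)=(-0.5000, 0.1750, -0.2500), dt=1.5 → body Δ=(-0.6839, 0.3954, -0.3750) → world pose (-0.1435, 0.9441, -1.1250)
step 3: ξ=(vx,vy,ωz)=(0.0000, 0.3500, -0.7500), dt=0.8 → body Δ=(0.0815, 0.2635, -0.6000) → world pose (0.1294, 0.9842, -1.7250)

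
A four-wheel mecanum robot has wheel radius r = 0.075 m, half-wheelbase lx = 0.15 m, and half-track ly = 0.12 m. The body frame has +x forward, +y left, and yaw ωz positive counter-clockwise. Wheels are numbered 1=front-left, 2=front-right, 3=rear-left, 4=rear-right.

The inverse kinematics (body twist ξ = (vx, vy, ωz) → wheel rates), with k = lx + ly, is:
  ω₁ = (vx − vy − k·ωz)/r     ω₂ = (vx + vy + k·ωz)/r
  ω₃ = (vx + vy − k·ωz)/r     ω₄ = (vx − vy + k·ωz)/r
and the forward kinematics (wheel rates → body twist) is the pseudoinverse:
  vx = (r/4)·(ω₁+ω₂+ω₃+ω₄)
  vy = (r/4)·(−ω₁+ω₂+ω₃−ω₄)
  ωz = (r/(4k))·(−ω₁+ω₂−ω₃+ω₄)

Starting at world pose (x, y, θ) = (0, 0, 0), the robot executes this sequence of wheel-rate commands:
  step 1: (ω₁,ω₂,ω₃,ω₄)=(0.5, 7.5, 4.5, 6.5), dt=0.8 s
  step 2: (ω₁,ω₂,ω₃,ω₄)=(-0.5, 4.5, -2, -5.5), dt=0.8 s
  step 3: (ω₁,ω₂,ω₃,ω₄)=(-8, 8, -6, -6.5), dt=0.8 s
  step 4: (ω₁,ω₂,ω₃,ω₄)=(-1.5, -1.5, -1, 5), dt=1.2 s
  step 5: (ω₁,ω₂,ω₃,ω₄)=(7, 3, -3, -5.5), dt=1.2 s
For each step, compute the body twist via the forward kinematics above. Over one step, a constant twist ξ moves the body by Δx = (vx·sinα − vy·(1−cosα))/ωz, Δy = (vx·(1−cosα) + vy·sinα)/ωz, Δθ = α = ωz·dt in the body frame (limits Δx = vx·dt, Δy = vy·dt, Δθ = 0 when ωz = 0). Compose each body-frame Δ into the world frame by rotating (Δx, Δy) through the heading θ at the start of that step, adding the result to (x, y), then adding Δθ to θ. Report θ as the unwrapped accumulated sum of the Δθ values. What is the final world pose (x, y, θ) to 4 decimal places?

step 1: ξ=(vx,vy,ωz)=(0.3563, 0.0938, 0.6250), dt=0.8 → body Δ=(0.2549, 0.1417, 0.5000) → world pose (0.2549, 0.1417, 0.5000)
step 2: ξ=(vx,vy,ωz)=(-0.0656, 0.1594, 0.1042), dt=0.8 → body Δ=(-0.0577, 0.1252, 0.0833) → world pose (0.1442, 0.2238, 0.5833)
step 3: ξ=(vx,vy,ωz)=(-0.2344, 0.3094, 1.0764), dt=0.8 → body Δ=(-0.2653, 0.1422, 0.8611) → world pose (-0.1555, 0.1964, 1.4444)
step 4: ξ=(vx,vy,ωz)=(0.0188, -0.1125, 0.4167), dt=1.2 → body Δ=(0.0546, -0.1239, 0.5000) → world pose (-0.0257, 0.2349, 1.9444)
step 5: ξ=(vx,vy,ωz)=(0.0281, -0.0281, -0.4514), dt=1.2 → body Δ=(0.0232, -0.0410, -0.5417) → world pose (0.0041, 0.2715, 1.4028)

(0.0041, 0.2715, 1.4028)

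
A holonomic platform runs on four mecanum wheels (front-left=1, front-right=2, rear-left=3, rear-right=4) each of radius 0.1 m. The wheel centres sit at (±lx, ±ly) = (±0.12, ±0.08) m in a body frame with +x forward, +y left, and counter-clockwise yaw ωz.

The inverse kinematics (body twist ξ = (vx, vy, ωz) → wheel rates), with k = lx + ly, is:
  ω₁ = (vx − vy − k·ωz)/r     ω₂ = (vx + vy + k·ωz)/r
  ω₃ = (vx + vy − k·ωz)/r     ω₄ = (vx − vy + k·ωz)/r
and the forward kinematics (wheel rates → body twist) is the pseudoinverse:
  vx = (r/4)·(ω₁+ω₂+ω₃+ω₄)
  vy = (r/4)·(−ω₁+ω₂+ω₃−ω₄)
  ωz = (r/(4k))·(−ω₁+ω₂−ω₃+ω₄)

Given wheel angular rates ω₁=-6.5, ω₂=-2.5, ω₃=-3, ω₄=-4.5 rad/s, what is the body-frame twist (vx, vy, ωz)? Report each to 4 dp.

(-0.4125, 0.1375, 0.3125)

k = lx + ly = 0.12 + 0.08 = 0.2000
ω₁+ω₂+ω₃+ω₄ = -16.5000  →  vx = (0.1/4)·-16.5000 = -0.4125
−ω₁+ω₂+ω₃−ω₄ = 5.5000  →  vy = (0.1/4)·5.5000 = 0.1375
−ω₁+ω₂−ω₃+ω₄ = 2.5000  →  ωz = (0.1/0.8000)·2.5000 = 0.3125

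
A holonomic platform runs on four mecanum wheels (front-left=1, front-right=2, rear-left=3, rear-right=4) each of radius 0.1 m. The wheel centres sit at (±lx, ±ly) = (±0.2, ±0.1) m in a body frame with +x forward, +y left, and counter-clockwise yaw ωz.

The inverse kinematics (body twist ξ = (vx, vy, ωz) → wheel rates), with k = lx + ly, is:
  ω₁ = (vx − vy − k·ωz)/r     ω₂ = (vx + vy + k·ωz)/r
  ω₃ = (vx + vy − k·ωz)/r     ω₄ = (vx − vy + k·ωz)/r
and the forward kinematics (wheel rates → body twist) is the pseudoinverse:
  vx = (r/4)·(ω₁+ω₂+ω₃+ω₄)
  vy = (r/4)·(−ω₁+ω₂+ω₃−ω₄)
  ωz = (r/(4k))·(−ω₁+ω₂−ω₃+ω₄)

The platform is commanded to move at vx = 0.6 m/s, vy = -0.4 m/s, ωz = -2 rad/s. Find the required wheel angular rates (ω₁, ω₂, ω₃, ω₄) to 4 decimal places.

(16.0000, -4.0000, 8.0000, 4.0000)

k = lx + ly = 0.2 + 0.1 = 0.3000;  k·ωz = 0.3000·-2 = -0.6000
ω₁ (FL) = (vx − vy − k·ωz)/r = 1.6000/0.1 = 16.0000
ω₂ (FR) = (vx + vy + k·ωz)/r = -0.4000/0.1 = -4.0000
ω₃ (RL) = (vx + vy − k·ωz)/r = 0.8000/0.1 = 8.0000
ω₄ (RR) = (vx − vy + k·ωz)/r = 0.4000/0.1 = 4.0000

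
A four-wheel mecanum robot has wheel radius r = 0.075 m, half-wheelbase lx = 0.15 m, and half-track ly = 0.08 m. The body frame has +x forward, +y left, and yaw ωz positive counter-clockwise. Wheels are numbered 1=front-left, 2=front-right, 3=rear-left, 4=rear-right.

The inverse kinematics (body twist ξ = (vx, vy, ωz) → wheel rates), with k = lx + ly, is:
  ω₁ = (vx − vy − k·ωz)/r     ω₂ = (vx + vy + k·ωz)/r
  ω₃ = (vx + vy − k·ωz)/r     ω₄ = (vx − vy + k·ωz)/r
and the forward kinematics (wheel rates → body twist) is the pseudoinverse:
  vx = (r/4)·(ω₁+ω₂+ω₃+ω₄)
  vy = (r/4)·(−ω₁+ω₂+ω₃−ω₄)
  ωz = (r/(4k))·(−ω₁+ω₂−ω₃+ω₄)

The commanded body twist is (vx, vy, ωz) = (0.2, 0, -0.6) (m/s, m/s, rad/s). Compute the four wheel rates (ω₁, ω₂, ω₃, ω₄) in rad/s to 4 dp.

(4.5067, 0.8267, 4.5067, 0.8267)

k = lx + ly = 0.15 + 0.08 = 0.2300;  k·ωz = 0.2300·-0.6 = -0.1380
ω₁ (FL) = (vx − vy − k·ωz)/r = 0.3380/0.075 = 4.5067
ω₂ (FR) = (vx + vy + k·ωz)/r = 0.0620/0.075 = 0.8267
ω₃ (RL) = (vx + vy − k·ωz)/r = 0.3380/0.075 = 4.5067
ω₄ (RR) = (vx − vy + k·ωz)/r = 0.0620/0.075 = 0.8267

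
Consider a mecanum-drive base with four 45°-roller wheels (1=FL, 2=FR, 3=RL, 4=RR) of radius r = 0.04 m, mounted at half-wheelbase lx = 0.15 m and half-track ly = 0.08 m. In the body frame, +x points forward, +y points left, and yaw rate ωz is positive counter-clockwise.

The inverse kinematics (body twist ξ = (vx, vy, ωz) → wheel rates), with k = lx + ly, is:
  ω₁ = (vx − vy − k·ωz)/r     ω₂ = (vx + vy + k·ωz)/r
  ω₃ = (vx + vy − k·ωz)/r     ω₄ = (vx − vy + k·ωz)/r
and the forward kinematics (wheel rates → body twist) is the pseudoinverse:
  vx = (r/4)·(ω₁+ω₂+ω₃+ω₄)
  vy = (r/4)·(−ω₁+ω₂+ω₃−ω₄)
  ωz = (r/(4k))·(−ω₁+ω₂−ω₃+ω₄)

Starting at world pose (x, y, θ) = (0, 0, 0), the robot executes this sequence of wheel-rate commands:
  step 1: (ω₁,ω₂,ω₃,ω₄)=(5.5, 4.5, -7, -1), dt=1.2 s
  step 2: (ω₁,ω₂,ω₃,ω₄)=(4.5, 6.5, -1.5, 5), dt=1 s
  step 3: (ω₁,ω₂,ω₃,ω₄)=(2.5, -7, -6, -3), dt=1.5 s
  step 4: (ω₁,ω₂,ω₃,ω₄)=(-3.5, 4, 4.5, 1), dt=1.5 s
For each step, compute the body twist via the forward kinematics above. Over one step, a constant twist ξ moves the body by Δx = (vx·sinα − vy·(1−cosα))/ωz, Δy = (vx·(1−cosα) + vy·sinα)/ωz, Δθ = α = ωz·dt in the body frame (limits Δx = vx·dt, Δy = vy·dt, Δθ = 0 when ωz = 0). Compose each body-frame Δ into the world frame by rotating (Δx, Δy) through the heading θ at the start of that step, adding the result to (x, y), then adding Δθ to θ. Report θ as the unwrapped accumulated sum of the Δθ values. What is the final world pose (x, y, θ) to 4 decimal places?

(0.1063, -0.1249, 0.4674)

step 1: ξ=(vx,vy,ωz)=(0.0200, -0.0700, 0.2174), dt=1.2 → body Δ=(0.0346, -0.0799, 0.2609) → world pose (0.0346, -0.0799, 0.2609)
step 2: ξ=(vx,vy,ωz)=(0.1450, -0.0450, 0.3696), dt=1.0 → body Δ=(0.1499, -0.0175, 0.3696) → world pose (0.1840, -0.0582, 0.6304)
step 3: ξ=(vx,vy,ωz)=(-0.1350, -0.1250, -0.2826), dt=1.5 → body Δ=(-0.2356, -0.1397, -0.4239) → world pose (0.0760, -0.3099, 0.2065)
step 4: ξ=(vx,vy,ωz)=(0.0600, 0.1100, 0.1739), dt=1.5 → body Δ=(0.0676, 0.1748, 0.2609) → world pose (0.1063, -0.1249, 0.4674)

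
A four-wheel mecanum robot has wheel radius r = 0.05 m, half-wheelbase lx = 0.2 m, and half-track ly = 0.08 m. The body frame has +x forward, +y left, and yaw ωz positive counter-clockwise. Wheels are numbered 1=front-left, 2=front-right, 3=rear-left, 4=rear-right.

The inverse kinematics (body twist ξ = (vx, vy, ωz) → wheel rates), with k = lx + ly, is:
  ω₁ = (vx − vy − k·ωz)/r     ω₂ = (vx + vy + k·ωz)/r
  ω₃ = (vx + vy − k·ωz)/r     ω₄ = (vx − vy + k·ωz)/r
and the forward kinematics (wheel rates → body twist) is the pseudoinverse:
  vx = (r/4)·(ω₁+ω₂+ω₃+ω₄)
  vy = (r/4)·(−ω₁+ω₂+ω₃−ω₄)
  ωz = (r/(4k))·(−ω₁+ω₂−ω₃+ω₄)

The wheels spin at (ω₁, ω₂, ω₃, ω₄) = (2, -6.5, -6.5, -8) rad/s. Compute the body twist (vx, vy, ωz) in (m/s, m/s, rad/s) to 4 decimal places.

(-0.2375, -0.0875, -0.4464)

k = lx + ly = 0.2 + 0.08 = 0.2800
ω₁+ω₂+ω₃+ω₄ = -19.0000  →  vx = (0.05/4)·-19.0000 = -0.2375
−ω₁+ω₂+ω₃−ω₄ = -7.0000  →  vy = (0.05/4)·-7.0000 = -0.0875
−ω₁+ω₂−ω₃+ω₄ = -10.0000  →  ωz = (0.05/1.1200)·-10.0000 = -0.4464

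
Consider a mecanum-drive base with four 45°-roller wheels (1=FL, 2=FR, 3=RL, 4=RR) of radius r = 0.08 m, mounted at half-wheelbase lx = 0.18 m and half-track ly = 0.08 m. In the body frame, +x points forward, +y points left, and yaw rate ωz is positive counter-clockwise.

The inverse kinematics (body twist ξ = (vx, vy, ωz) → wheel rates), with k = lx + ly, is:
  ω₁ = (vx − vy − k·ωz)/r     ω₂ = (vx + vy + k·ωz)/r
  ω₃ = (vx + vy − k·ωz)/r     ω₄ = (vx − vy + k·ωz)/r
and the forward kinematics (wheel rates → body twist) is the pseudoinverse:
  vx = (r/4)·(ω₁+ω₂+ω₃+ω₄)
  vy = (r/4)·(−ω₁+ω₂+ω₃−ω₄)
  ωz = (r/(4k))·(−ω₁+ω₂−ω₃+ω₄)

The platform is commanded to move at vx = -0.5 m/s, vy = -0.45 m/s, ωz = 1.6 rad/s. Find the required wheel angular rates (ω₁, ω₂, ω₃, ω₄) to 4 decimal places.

(-5.8250, -6.6750, -17.0750, 4.5750)

k = lx + ly = 0.18 + 0.08 = 0.2600;  k·ωz = 0.2600·1.6 = 0.4160
ω₁ (FL) = (vx − vy − k·ωz)/r = -0.4660/0.08 = -5.8250
ω₂ (FR) = (vx + vy + k·ωz)/r = -0.5340/0.08 = -6.6750
ω₃ (RL) = (vx + vy − k·ωz)/r = -1.3660/0.08 = -17.0750
ω₄ (RR) = (vx − vy + k·ωz)/r = 0.3660/0.08 = 4.5750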